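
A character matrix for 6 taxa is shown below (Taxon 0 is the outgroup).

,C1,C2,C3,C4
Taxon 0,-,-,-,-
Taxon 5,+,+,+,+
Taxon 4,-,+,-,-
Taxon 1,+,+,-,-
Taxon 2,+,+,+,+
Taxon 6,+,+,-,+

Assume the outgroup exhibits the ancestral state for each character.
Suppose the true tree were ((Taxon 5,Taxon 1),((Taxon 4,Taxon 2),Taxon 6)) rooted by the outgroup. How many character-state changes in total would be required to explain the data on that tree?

8

Map each character onto ((Taxon 5,Taxon 1),((Taxon 4,Taxon 2),Taxon 6)) (rooted by Taxon 0) and count the minimum state changes it requires (Fitch parsimony):
C1: 2; C2: 1; C3: 2; C4: 3.
Total tree length = 8.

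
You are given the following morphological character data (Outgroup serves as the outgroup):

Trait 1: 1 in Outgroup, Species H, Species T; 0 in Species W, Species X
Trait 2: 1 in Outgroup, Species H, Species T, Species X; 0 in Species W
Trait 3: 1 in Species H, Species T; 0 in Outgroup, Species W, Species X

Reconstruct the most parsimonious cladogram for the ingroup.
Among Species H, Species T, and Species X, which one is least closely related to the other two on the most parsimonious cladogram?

Character polarity is set by the outgroup: the derived state is whichever differs from the outgroup's state, so for Trait 1, Trait 2 the derived state is '0', and for the remaining characters it is '1'.
Only Species W and Species X show the derived state '0' for Trait 1, supporting them as a clade.
Trait 2 (derived state '0') is unique to Species W (autapomorphy; uninformative for grouping).
Trait 3: derived state '1' in Species H and Species T only — synapomorphy for {Species H, Species T}.
Most parsimonious ingroup topology: ((Species H,Species T),(Species W,Species X)).
Species H and Species T share a more recent common ancestor with each other than either does with Species X, so Species X is the least closely related of the three.

Species X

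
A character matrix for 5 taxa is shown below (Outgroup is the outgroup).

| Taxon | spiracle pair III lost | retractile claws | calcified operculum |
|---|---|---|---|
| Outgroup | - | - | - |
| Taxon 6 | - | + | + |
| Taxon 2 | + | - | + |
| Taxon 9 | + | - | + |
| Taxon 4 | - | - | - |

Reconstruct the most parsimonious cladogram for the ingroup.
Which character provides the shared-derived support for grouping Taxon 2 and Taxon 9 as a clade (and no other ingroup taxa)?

The outgroup has state '-' for every character, so '+' is the derived state throughout.
spiracle pair III lost (derived state '+') is shared by Taxon 2 and Taxon 9 — a synapomorphy uniting that clade.
retractile claws: derived state '+' in Taxon 6 only — an autapomorphy, so it tells us nothing about relationships among taxa.
Only Taxon 2, Taxon 6, and Taxon 9 show the derived state '+' for calcified operculum, supporting them as a clade.
Most parsimonious ingroup topology: ((Taxon 6,(Taxon 2,Taxon 9)),Taxon 4).
The clade {Taxon 2, Taxon 9} is supported by spiracle pair III lost: its derived state '+' occurs in exactly those taxa and in no other taxon (including the outgroup).

spiracle pair III lost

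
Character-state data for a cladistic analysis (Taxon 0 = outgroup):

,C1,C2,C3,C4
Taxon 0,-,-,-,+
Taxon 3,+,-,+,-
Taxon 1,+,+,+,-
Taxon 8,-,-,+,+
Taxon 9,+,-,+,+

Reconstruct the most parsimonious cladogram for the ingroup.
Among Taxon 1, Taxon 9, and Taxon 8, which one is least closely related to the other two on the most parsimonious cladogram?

Taxon 8

Character polarity is set by the outgroup: the derived state is whichever differs from the outgroup's state, so for C4 the derived state is '-', and for the remaining characters it is '+'.
Only Taxon 1, Taxon 3, and Taxon 9 show the derived state '+' for C1, supporting them as a clade.
C2 (derived state '+') is unique to Taxon 1 (autapomorphy; uninformative for grouping).
C3 (derived state '+') is shared by all ingroup taxa — unites the whole ingroup.
Only Taxon 1 and Taxon 3 show the derived state '-' for C4, supporting them as a clade.
Most parsimonious ingroup topology: (((Taxon 3,Taxon 1),Taxon 9),Taxon 8).
Taxon 1 and Taxon 9 share a more recent common ancestor with each other than either does with Taxon 8, so Taxon 8 is the least closely related of the three.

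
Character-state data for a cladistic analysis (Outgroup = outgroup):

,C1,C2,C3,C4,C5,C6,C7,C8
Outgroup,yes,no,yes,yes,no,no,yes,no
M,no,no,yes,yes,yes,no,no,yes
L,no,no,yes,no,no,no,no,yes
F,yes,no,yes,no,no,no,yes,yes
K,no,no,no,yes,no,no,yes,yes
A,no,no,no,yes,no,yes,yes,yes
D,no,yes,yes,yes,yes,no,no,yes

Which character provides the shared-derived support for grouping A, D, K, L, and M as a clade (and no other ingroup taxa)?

C1

Character polarity is set by the outgroup: the derived state is whichever differs from the outgroup's state, so for C1, C3, C4, C7 the derived state is 'no', and for the remaining characters it is 'yes'.
C1 (derived state 'no') is shared by A, D, K, L, and M — a synapomorphy uniting that clade.
C2: derived state 'yes' in D only — an autapomorphy, so it tells us nothing about relationships among taxa.
Only A and K show the derived state 'no' for C3, supporting them as a clade.
C4 groups F and L, which is incompatible with the clades supported by the remaining characters; treating it as convergent (homoplasy) costs fewer steps than any alternative tree.
C5: derived state 'yes' in D and M only — synapomorphy for {D, M}.
C6 (derived state 'yes') is unique to A (autapomorphy; uninformative for grouping).
C7: derived state 'no' in D, L, and M only — synapomorphy for {D, L, M}.
C8 (derived state 'yes') is shared by all ingroup taxa — unites the whole ingroup.
Most parsimonious ingroup topology: ((((M,D),L),(K,A)),F).
The clade {A, D, K, L, M} is supported by C1: its derived state 'no' occurs in exactly those taxa and in no other taxon (including the outgroup).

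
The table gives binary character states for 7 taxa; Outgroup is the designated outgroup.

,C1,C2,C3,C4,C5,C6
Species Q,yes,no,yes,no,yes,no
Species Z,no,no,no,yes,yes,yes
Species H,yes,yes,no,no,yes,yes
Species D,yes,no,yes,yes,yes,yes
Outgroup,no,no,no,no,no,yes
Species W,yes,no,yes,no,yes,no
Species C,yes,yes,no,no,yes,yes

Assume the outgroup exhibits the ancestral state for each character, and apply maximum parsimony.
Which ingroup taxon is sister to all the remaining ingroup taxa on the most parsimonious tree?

Character polarity is set by the outgroup: the derived state is whichever differs from the outgroup's state, so for C6 the derived state is 'no', and for the remaining characters it is 'yes'.
C1 (derived state 'yes') is shared by Species C, Species D, Species H, Species Q, and Species W — a synapomorphy uniting that clade.
C2: derived state 'yes' in Species C and Species H only — synapomorphy for {Species C, Species H}.
Only Species D, Species Q, and Species W show the derived state 'yes' for C3, supporting them as a clade.
C4 groups Species D and Species Z, which is incompatible with the clades supported by the remaining characters; treating it as convergent (homoplasy) costs fewer steps than any alternative tree.
C5 (derived state 'yes') is shared by all ingroup taxa — unites the whole ingroup.
Only Species Q and Species W show the derived state 'no' for C6, supporting them as a clade.
Most parsimonious ingroup topology: (((Species D,(Species W,Species Q)),(Species H,Species C)),Species Z).
Species Z is sister to the clade containing all other ingroup taxa, so it is the earliest-diverging (most basal) ingroup lineage.

Species Z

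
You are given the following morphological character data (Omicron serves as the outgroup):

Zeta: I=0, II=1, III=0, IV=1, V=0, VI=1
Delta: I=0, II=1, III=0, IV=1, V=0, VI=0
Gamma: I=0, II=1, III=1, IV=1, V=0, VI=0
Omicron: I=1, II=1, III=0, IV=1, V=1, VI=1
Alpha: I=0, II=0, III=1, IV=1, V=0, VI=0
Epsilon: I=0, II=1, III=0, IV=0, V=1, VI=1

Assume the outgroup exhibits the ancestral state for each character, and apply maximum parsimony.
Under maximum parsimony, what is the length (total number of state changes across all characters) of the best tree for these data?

6

Character polarity is set by the outgroup: the derived state is whichever differs from the outgroup's state, so for I, II, IV, V, VI the derived state is '0', and for the remaining characters it is '1'.
All ingroup taxa share the derived state '0' for I; it defines the ingroup but does not resolve relationships within it.
II: derived state '0' in Alpha only — an autapomorphy, so it tells us nothing about relationships among taxa.
III: derived state '1' in Alpha and Gamma only — synapomorphy for {Alpha, Gamma}.
IV: derived state '0' in Epsilon only — an autapomorphy, so it tells us nothing about relationships among taxa.
Only Alpha, Delta, Gamma, and Zeta show the derived state '0' for V, supporting them as a clade.
VI (derived state '0') is shared by Alpha, Delta, and Gamma — a synapomorphy uniting that clade.
Most parsimonious ingroup topology: (((Delta,(Gamma,Alpha)),Zeta),Epsilon).
Changes per character on this tree: I: 1; II: 1; III: 1; IV: 1; V: 1; VI: 1.
Total = 6.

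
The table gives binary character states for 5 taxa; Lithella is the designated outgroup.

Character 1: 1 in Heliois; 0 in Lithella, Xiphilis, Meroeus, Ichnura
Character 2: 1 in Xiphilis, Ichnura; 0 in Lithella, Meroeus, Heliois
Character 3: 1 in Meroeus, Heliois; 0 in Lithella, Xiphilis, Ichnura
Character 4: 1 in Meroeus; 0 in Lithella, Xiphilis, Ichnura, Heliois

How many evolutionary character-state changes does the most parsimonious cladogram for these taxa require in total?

4

The outgroup has state '0' for every character, so '1' is the derived state throughout.
Character 1 (derived state '1') is unique to Heliois (autapomorphy; uninformative for grouping).
Character 2 (derived state '1') is shared by Ichnura and Xiphilis — a synapomorphy uniting that clade.
Character 3 (derived state '1') is shared by Heliois and Meroeus — a synapomorphy uniting that clade.
Character 4 (derived state '1') is unique to Meroeus (autapomorphy; uninformative for grouping).
Most parsimonious ingroup topology: ((Xiphilis,Ichnura),(Meroeus,Heliois)).
Changes per character on this tree: Character 1: 1; Character 2: 1; Character 3: 1; Character 4: 1.
Total = 4.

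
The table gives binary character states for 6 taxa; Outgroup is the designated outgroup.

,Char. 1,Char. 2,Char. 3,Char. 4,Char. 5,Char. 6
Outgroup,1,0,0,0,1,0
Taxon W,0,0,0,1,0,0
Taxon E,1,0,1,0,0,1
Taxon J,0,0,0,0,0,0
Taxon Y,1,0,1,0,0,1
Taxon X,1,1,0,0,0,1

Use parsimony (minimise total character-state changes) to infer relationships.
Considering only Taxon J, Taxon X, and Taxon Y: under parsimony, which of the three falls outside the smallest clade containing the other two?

Taxon J

Character polarity is set by the outgroup: the derived state is whichever differs from the outgroup's state, so for Char. 1, Char. 5 the derived state is '0', and for the remaining characters it is '1'.
Char. 1 (derived state '0') is shared by Taxon J and Taxon W — a synapomorphy uniting that clade.
Char. 2 (derived state '1') is unique to Taxon X (autapomorphy; uninformative for grouping).
Only Taxon E and Taxon Y show the derived state '1' for Char. 3, supporting them as a clade.
Char. 4: derived state '1' in Taxon W only — an autapomorphy, so it tells us nothing about relationships among taxa.
All ingroup taxa share the derived state '0' for Char. 5; it defines the ingroup but does not resolve relationships within it.
Char. 6 (derived state '1') is shared by Taxon E, Taxon X, and Taxon Y — a synapomorphy uniting that clade.
Most parsimonious ingroup topology: ((Taxon W,Taxon J),((Taxon E,Taxon Y),Taxon X)).
Taxon Y and Taxon X share a more recent common ancestor with each other than either does with Taxon J, so Taxon J is the least closely related of the three.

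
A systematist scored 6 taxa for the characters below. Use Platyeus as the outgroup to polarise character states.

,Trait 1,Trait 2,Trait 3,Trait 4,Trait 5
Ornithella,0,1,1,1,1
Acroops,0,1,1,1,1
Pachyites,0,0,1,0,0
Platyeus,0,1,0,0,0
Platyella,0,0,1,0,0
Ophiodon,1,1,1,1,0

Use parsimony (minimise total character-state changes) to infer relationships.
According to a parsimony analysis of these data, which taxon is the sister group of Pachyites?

Platyella

Character polarity is set by the outgroup: the derived state is whichever differs from the outgroup's state, so for Trait 2 the derived state is '0', and for the remaining characters it is '1'.
Trait 1: derived state '1' in Ophiodon only — an autapomorphy, so it tells us nothing about relationships among taxa.
Trait 2 (derived state '0') is shared by Pachyites and Platyella — a synapomorphy uniting that clade.
All ingroup taxa share the derived state '1' for Trait 3; it defines the ingroup but does not resolve relationships within it.
Only Acroops, Ophiodon, and Ornithella show the derived state '1' for Trait 4, supporting them as a clade.
Only Acroops and Ornithella show the derived state '1' for Trait 5, supporting them as a clade.
Most parsimonious ingroup topology: ((Pachyites,Platyella),((Acroops,Ornithella),Ophiodon)).
Pachyites and Platyella form a cherry on this tree, so they are sister taxa.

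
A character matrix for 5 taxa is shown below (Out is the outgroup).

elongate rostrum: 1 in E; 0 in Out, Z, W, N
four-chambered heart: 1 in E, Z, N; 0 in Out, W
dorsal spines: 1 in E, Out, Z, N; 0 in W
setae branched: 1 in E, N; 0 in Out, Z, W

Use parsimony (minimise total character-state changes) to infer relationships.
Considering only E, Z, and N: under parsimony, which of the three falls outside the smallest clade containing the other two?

Z

Character polarity is set by the outgroup: the derived state is whichever differs from the outgroup's state, so for dorsal spines the derived state is '0', and for the remaining characters it is '1'.
elongate rostrum (derived state '1') is unique to E (autapomorphy; uninformative for grouping).
four-chambered heart: derived state '1' in E, N, and Z only — synapomorphy for {E, N, Z}.
dorsal spines: derived state '0' in W only — an autapomorphy, so it tells us nothing about relationships among taxa.
setae branched (derived state '1') is shared by E and N — a synapomorphy uniting that clade.
Most parsimonious ingroup topology: ((Z,(E,N)),W).
E and N share a more recent common ancestor with each other than either does with Z, so Z is the least closely related of the three.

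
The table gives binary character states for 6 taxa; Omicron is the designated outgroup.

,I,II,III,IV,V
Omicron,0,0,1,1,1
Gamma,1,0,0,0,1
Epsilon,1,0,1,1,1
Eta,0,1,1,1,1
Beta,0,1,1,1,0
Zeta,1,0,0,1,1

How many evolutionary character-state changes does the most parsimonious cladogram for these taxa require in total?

Character polarity is set by the outgroup: the derived state is whichever differs from the outgroup's state, so for III, IV, V the derived state is '0', and for the remaining characters it is '1'.
I: derived state '1' in Epsilon, Gamma, and Zeta only — synapomorphy for {Epsilon, Gamma, Zeta}.
II: derived state '1' in Beta and Eta only — synapomorphy for {Beta, Eta}.
III (derived state '0') is shared by Gamma and Zeta — a synapomorphy uniting that clade.
IV (derived state '0') is unique to Gamma (autapomorphy; uninformative for grouping).
V: derived state '0' in Beta only — an autapomorphy, so it tells us nothing about relationships among taxa.
Most parsimonious ingroup topology: (((Gamma,Zeta),Epsilon),(Eta,Beta)).
Changes per character on this tree: I: 1; II: 1; III: 1; IV: 1; V: 1.
Total = 5.

5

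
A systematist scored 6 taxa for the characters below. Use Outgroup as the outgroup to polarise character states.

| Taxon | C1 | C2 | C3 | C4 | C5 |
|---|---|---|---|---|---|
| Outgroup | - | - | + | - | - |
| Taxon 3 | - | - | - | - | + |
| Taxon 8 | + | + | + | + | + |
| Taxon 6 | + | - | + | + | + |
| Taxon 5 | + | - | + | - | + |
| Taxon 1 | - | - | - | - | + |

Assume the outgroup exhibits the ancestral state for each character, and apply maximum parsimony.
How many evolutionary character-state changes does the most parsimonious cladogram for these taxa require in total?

Character polarity is set by the outgroup: the derived state is whichever differs from the outgroup's state, so for C3 the derived state is '-', and for the remaining characters it is '+'.
C1: derived state '+' in Taxon 5, Taxon 6, and Taxon 8 only — synapomorphy for {Taxon 5, Taxon 6, Taxon 8}.
C2 (derived state '+') is unique to Taxon 8 (autapomorphy; uninformative for grouping).
C3 (derived state '-') is shared by Taxon 1 and Taxon 3 — a synapomorphy uniting that clade.
Only Taxon 6 and Taxon 8 show the derived state '+' for C4, supporting them as a clade.
C5 (derived state '+') is shared by all ingroup taxa — unites the whole ingroup.
Most parsimonious ingroup topology: (((Taxon 8,Taxon 6),Taxon 5),(Taxon 3,Taxon 1)).
Changes per character on this tree: C1: 1; C2: 1; C3: 1; C4: 1; C5: 1.
Total = 5.

5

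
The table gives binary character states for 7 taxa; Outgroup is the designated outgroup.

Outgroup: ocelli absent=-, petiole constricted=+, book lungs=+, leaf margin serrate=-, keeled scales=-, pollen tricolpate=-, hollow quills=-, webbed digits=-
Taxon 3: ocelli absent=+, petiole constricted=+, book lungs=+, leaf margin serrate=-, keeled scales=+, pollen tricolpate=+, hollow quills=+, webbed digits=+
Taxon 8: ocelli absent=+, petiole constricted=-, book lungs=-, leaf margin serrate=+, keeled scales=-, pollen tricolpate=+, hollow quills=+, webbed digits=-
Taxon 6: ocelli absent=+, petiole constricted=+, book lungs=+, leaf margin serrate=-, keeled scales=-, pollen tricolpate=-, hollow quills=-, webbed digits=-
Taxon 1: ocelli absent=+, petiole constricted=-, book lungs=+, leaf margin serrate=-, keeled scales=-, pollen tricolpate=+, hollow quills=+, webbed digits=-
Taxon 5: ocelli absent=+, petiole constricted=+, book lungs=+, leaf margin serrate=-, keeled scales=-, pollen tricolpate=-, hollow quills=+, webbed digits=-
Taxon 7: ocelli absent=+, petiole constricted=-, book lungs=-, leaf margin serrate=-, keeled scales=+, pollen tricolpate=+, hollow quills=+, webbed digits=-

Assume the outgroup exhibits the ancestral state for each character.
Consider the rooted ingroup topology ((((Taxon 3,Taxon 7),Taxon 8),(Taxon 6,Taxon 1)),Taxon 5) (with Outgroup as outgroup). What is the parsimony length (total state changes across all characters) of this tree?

Map each character onto ((((Taxon 3,Taxon 7),Taxon 8),(Taxon 6,Taxon 1)),Taxon 5) (rooted by Outgroup) and count the minimum state changes it requires (Fitch parsimony):
ocelli absent: 1; petiole constricted: 3; book lungs: 2; leaf margin serrate: 1; keeled scales: 1; pollen tricolpate: 2; hollow quills: 2; webbed digits: 1.
Total tree length = 13.

13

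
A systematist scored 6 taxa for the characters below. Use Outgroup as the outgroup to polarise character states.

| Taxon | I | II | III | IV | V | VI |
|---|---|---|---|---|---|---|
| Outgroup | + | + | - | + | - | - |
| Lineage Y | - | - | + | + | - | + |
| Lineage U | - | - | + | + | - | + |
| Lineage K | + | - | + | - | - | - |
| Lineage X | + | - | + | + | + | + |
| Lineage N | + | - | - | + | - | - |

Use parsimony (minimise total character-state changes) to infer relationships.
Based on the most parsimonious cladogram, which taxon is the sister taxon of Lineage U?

Lineage Y

Character polarity is set by the outgroup: the derived state is whichever differs from the outgroup's state, so for I, II, IV the derived state is '-', and for the remaining characters it is '+'.
I: derived state '-' in Lineage U and Lineage Y only — synapomorphy for {Lineage U, Lineage Y}.
II (derived state '-') is shared by all ingroup taxa — unites the whole ingroup.
III (derived state '+') is shared by Lineage K, Lineage U, Lineage X, and Lineage Y — a synapomorphy uniting that clade.
IV (derived state '-') is unique to Lineage K (autapomorphy; uninformative for grouping).
V (derived state '+') is unique to Lineage X (autapomorphy; uninformative for grouping).
VI (derived state '+') is shared by Lineage U, Lineage X, and Lineage Y — a synapomorphy uniting that clade.
Most parsimonious ingroup topology: ((((Lineage Y,Lineage U),Lineage X),Lineage K),Lineage N).
Lineage U and Lineage Y form a cherry on this tree, so they are sister taxa.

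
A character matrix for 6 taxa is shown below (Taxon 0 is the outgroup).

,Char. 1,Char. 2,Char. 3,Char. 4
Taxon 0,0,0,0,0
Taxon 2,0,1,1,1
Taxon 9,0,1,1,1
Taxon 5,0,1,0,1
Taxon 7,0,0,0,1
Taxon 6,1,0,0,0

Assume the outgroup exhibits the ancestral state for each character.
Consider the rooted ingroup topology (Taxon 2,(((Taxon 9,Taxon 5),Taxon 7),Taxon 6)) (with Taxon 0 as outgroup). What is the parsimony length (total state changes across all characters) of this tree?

Map each character onto (Taxon 2,(((Taxon 9,Taxon 5),Taxon 7),Taxon 6)) (rooted by Taxon 0) and count the minimum state changes it requires (Fitch parsimony):
Char. 1: 1; Char. 2: 2; Char. 3: 2; Char. 4: 2.
Total tree length = 7.

7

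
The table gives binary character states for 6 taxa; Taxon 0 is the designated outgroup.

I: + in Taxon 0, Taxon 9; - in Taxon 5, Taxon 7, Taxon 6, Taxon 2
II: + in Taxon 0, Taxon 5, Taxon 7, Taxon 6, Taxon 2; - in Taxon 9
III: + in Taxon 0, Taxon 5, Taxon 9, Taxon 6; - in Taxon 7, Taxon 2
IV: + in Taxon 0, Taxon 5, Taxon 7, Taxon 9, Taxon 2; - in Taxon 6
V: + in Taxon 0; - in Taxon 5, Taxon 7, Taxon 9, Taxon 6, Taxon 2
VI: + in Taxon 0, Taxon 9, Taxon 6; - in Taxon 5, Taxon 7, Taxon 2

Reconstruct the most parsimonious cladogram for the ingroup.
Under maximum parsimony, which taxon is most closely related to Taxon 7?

Taxon 2

The outgroup has state '+' for every character, so '-' is the derived state throughout.
I: derived state '-' in Taxon 2, Taxon 5, Taxon 6, and Taxon 7 only — synapomorphy for {Taxon 2, Taxon 5, Taxon 6, Taxon 7}.
II: derived state '-' in Taxon 9 only — an autapomorphy, so it tells us nothing about relationships among taxa.
III: derived state '-' in Taxon 2 and Taxon 7 only — synapomorphy for {Taxon 2, Taxon 7}.
IV (derived state '-') is unique to Taxon 6 (autapomorphy; uninformative for grouping).
All ingroup taxa share the derived state '-' for V; it defines the ingroup but does not resolve relationships within it.
VI (derived state '-') is shared by Taxon 2, Taxon 5, and Taxon 7 — a synapomorphy uniting that clade.
Most parsimonious ingroup topology: (((Taxon 5,(Taxon 7,Taxon 2)),Taxon 6),Taxon 9).
Taxon 7 and Taxon 2 form a cherry on this tree, so they are sister taxa.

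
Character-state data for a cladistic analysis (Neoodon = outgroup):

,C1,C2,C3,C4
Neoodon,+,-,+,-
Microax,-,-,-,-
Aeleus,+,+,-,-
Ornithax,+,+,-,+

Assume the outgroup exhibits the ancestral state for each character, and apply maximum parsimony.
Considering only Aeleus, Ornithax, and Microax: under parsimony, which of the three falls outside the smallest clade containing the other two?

Microax

Character polarity is set by the outgroup: the derived state is whichever differs from the outgroup's state, so for C1, C3 the derived state is '-', and for the remaining characters it is '+'.
C1 (derived state '-') is unique to Microax (autapomorphy; uninformative for grouping).
C2 (derived state '+') is shared by Aeleus and Ornithax — a synapomorphy uniting that clade.
All ingroup taxa share the derived state '-' for C3; it defines the ingroup but does not resolve relationships within it.
C4: derived state '+' in Ornithax only — an autapomorphy, so it tells us nothing about relationships among taxa.
Most parsimonious ingroup topology: (Microax,(Aeleus,Ornithax)).
Ornithax and Aeleus share a more recent common ancestor with each other than either does with Microax, so Microax is the least closely related of the three.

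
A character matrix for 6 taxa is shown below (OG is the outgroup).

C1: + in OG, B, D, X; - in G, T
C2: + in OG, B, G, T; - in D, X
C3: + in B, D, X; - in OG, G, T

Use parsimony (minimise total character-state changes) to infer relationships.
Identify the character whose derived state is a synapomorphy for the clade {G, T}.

C1

Character polarity is set by the outgroup: the derived state is whichever differs from the outgroup's state, so for C1, C2 the derived state is '-', and for the remaining characters it is '+'.
Only G and T show the derived state '-' for C1, supporting them as a clade.
C2: derived state '-' in D and X only — synapomorphy for {D, X}.
Only B, D, and X show the derived state '+' for C3, supporting them as a clade.
Most parsimonious ingroup topology: ((B,(D,X)),(G,T)).
The clade {G, T} is supported by C1: its derived state '-' occurs in exactly those taxa and in no other taxon (including the outgroup).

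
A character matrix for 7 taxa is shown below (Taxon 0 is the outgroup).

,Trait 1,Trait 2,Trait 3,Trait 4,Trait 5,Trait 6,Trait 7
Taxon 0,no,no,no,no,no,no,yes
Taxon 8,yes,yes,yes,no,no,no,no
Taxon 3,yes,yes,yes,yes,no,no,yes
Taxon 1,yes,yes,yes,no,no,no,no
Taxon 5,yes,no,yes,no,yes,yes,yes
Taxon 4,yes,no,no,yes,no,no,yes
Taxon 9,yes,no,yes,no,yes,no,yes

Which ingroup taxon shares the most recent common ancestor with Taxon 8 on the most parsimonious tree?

Character polarity is set by the outgroup: the derived state is whichever differs from the outgroup's state, so for Trait 7 the derived state is 'no', and for the remaining characters it is 'yes'.
Trait 1 (derived state 'yes') is shared by all ingroup taxa — unites the whole ingroup.
Only Taxon 1, Taxon 3, and Taxon 8 show the derived state 'yes' for Trait 2, supporting them as a clade.
Trait 3 (derived state 'yes') is shared by Taxon 1, Taxon 3, Taxon 5, Taxon 8, and Taxon 9 — a synapomorphy uniting that clade.
Trait 4 (state 'yes') occurs in Taxon 3 and Taxon 4 but conflicts with the nesting implied by the other characters — most parsimoniously interpreted as homoplasy.
Trait 5: derived state 'yes' in Taxon 5 and Taxon 9 only — synapomorphy for {Taxon 5, Taxon 9}.
Trait 6 (derived state 'yes') is unique to Taxon 5 (autapomorphy; uninformative for grouping).
Only Taxon 1 and Taxon 8 show the derived state 'no' for Trait 7, supporting them as a clade.
Most parsimonious ingroup topology: ((((Taxon 8,Taxon 1),Taxon 3),(Taxon 5,Taxon 9)),Taxon 4).
Taxon 8 and Taxon 1 form a cherry on this tree, so they are sister taxa.

Taxon 1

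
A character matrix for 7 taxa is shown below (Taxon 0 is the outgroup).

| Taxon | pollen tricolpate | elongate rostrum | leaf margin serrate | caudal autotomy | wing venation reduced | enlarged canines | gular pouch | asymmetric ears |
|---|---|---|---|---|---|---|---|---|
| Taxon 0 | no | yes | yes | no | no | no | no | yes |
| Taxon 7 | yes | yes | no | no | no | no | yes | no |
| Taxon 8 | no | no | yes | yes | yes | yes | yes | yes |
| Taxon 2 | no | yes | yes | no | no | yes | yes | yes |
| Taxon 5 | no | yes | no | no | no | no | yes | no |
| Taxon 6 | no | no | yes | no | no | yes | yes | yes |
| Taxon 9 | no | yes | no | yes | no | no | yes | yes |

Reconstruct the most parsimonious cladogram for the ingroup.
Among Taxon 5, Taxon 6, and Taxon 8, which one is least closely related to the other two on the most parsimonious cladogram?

Taxon 5

Character polarity is set by the outgroup: the derived state is whichever differs from the outgroup's state, so for elongate rostrum, leaf margin serrate, asymmetric ears the derived state is 'no', and for the remaining characters it is 'yes'.
pollen tricolpate: derived state 'yes' in Taxon 7 only — an autapomorphy, so it tells us nothing about relationships among taxa.
elongate rostrum (derived state 'no') is shared by Taxon 6 and Taxon 8 — a synapomorphy uniting that clade.
leaf margin serrate (derived state 'no') is shared by Taxon 5, Taxon 7, and Taxon 9 — a synapomorphy uniting that clade.
caudal autotomy (state 'yes') occurs in Taxon 8 and Taxon 9 but conflicts with the nesting implied by the other characters — most parsimoniously interpreted as homoplasy.
wing venation reduced: derived state 'yes' in Taxon 8 only — an autapomorphy, so it tells us nothing about relationships among taxa.
Only Taxon 2, Taxon 6, and Taxon 8 show the derived state 'yes' for enlarged canines, supporting them as a clade.
All ingroup taxa share the derived state 'yes' for gular pouch; it defines the ingroup but does not resolve relationships within it.
Only Taxon 5 and Taxon 7 show the derived state 'no' for asymmetric ears, supporting them as a clade.
Most parsimonious ingroup topology: (((Taxon 7,Taxon 5),Taxon 9),((Taxon 8,Taxon 6),Taxon 2)).
Taxon 8 and Taxon 6 share a more recent common ancestor with each other than either does with Taxon 5, so Taxon 5 is the least closely related of the three.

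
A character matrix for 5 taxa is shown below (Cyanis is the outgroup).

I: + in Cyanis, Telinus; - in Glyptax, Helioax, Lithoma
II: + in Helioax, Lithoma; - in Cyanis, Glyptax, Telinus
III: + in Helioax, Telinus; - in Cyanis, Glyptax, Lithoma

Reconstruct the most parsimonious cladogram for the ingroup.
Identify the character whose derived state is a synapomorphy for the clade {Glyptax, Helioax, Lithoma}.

Character polarity is set by the outgroup: the derived state is whichever differs from the outgroup's state, so for I the derived state is '-', and for the remaining characters it is '+'.
I: derived state '-' in Glyptax, Helioax, and Lithoma only — synapomorphy for {Glyptax, Helioax, Lithoma}.
Only Helioax and Lithoma show the derived state '+' for II, supporting them as a clade.
III groups Helioax and Telinus, which is incompatible with the clades supported by the remaining characters; treating it as convergent (homoplasy) costs fewer steps than any alternative tree.
Most parsimonious ingroup topology: ((Glyptax,(Helioax,Lithoma)),Telinus).
The clade {Glyptax, Helioax, Lithoma} is supported by I: its derived state '-' occurs in exactly those taxa and in no other taxon (including the outgroup).

I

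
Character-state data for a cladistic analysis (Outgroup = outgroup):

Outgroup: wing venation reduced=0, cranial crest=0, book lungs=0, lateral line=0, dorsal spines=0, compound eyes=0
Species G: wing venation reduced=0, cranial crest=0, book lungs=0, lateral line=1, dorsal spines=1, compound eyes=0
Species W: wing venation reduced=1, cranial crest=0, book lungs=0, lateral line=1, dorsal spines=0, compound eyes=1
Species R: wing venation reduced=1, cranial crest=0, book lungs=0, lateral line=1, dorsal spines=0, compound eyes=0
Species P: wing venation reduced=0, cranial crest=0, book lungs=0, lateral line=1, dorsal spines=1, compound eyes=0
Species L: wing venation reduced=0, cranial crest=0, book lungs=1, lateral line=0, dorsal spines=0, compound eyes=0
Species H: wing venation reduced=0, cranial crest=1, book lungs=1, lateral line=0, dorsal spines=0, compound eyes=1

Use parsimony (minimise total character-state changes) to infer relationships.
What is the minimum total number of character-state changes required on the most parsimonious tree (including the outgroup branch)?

The outgroup has state '0' for every character, so '1' is the derived state throughout.
wing venation reduced: derived state '1' in Species R and Species W only — synapomorphy for {Species R, Species W}.
cranial crest (derived state '1') is unique to Species H (autapomorphy; uninformative for grouping).
book lungs (derived state '1') is shared by Species H and Species L — a synapomorphy uniting that clade.
lateral line (derived state '1') is shared by Species G, Species P, Species R, and Species W — a synapomorphy uniting that clade.
Only Species G and Species P show the derived state '1' for dorsal spines, supporting them as a clade.
compound eyes groups Species H and Species W, which is incompatible with the clades supported by the remaining characters; treating it as convergent (homoplasy) costs fewer steps than any alternative tree.
Most parsimonious ingroup topology: (((Species G,Species P),(Species W,Species R)),(Species L,Species H)).
Changes per character on this tree: wing venation reduced: 1; cranial crest: 1; book lungs: 1; lateral line: 1; dorsal spines: 1; compound eyes: 2.
Total = 7.

7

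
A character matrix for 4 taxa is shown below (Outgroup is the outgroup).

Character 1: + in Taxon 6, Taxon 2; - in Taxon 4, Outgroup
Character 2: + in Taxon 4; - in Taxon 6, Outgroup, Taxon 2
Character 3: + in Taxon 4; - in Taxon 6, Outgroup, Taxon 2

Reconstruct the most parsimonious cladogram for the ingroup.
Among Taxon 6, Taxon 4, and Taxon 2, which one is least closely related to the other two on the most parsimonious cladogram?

The outgroup has state '-' for every character, so '+' is the derived state throughout.
Character 1 (derived state '+') is shared by Taxon 2 and Taxon 6 — a synapomorphy uniting that clade.
Character 2: derived state '+' in Taxon 4 only — an autapomorphy, so it tells us nothing about relationships among taxa.
Character 3: derived state '+' in Taxon 4 only — an autapomorphy, so it tells us nothing about relationships among taxa.
Most parsimonious ingroup topology: ((Taxon 2,Taxon 6),Taxon 4).
Taxon 6 and Taxon 2 share a more recent common ancestor with each other than either does with Taxon 4, so Taxon 4 is the least closely related of the three.

Taxon 4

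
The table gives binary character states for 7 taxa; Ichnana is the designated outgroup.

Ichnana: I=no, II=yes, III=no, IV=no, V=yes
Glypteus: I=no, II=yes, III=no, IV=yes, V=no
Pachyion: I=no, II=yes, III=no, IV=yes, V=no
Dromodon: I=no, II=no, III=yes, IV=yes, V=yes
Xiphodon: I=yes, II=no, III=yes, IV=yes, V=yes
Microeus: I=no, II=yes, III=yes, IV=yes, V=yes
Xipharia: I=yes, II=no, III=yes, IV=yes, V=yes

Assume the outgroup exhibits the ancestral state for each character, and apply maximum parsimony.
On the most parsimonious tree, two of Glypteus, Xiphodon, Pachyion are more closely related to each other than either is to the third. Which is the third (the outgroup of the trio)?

Character polarity is set by the outgroup: the derived state is whichever differs from the outgroup's state, so for II, V the derived state is 'no', and for the remaining characters it is 'yes'.
I (derived state 'yes') is shared by Xipharia and Xiphodon — a synapomorphy uniting that clade.
II (derived state 'no') is shared by Dromodon, Xipharia, and Xiphodon — a synapomorphy uniting that clade.
Only Dromodon, Microeus, Xipharia, and Xiphodon show the derived state 'yes' for III, supporting them as a clade.
All ingroup taxa share the derived state 'yes' for IV; it defines the ingroup but does not resolve relationships within it.
V (derived state 'no') is shared by Glypteus and Pachyion — a synapomorphy uniting that clade.
Most parsimonious ingroup topology: ((Microeus,((Xipharia,Xiphodon),Dromodon)),(Glypteus,Pachyion)).
Pachyion and Glypteus share a more recent common ancestor with each other than either does with Xiphodon, so Xiphodon is the least closely related of the three.

Xiphodon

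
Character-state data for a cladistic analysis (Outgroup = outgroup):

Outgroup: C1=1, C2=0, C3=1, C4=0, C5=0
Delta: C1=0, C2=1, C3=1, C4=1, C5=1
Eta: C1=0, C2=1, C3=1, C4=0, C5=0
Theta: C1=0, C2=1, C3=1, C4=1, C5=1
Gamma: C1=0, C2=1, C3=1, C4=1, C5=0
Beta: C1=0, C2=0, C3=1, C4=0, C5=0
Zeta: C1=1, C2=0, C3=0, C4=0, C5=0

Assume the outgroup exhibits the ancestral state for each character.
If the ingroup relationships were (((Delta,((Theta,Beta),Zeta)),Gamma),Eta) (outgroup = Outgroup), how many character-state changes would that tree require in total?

Map each character onto (((Delta,((Theta,Beta),Zeta)),Gamma),Eta) (rooted by Outgroup) and count the minimum state changes it requires (Fitch parsimony):
C1: 2; C2: 3; C3: 1; C4: 3; C5: 2.
Total tree length = 11.

11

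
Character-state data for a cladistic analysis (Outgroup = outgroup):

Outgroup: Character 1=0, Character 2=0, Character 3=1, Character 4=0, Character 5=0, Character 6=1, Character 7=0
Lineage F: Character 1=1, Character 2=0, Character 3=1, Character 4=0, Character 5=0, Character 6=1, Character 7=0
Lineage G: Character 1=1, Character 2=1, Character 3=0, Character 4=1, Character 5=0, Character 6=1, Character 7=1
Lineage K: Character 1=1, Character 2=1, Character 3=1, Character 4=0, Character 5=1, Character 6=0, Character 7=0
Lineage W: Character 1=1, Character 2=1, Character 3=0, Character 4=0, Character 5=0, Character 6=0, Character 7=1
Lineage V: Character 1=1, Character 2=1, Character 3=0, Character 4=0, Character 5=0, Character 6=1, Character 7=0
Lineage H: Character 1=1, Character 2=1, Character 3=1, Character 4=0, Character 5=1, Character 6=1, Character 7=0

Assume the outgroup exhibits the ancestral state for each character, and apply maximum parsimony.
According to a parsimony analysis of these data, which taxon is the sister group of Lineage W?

Character polarity is set by the outgroup: the derived state is whichever differs from the outgroup's state, so for Character 3, Character 6 the derived state is '0', and for the remaining characters it is '1'.
All ingroup taxa share the derived state '1' for Character 1; it defines the ingroup but does not resolve relationships within it.
Character 2: derived state '1' in Lineage G, Lineage H, Lineage K, Lineage V, and Lineage W only — synapomorphy for {Lineage G, Lineage H, Lineage K, Lineage V, Lineage W}.
Only Lineage G, Lineage V, and Lineage W show the derived state '0' for Character 3, supporting them as a clade.
Character 4 (derived state '1') is unique to Lineage G (autapomorphy; uninformative for grouping).
Only Lineage H and Lineage K show the derived state '1' for Character 5, supporting them as a clade.
Character 6 (state '0') occurs in Lineage K and Lineage W but conflicts with the nesting implied by the other characters — most parsimoniously interpreted as homoplasy.
Only Lineage G and Lineage W show the derived state '1' for Character 7, supporting them as a clade.
Most parsimonious ingroup topology: (Lineage F,(((Lineage G,Lineage W),Lineage V),(Lineage K,Lineage H))).
Lineage W and Lineage G form a cherry on this tree, so they are sister taxa.

Lineage G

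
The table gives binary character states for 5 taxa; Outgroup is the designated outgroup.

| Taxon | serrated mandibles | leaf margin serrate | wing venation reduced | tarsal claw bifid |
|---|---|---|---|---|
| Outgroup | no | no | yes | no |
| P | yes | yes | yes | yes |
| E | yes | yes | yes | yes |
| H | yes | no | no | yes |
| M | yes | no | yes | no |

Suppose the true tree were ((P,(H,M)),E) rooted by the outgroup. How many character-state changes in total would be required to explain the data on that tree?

6

Map each character onto ((P,(H,M)),E) (rooted by Outgroup) and count the minimum state changes it requires (Fitch parsimony):
serrated mandibles: 1; leaf margin serrate: 2; wing venation reduced: 1; tarsal claw bifid: 2.
Total tree length = 6.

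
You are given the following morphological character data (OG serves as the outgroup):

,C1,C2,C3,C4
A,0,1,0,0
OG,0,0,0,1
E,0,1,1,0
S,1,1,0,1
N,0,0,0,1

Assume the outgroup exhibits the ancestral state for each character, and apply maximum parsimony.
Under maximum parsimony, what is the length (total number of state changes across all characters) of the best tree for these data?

Character polarity is set by the outgroup: the derived state is whichever differs from the outgroup's state, so for C4 the derived state is '0', and for the remaining characters it is '1'.
C1 (derived state '1') is unique to S (autapomorphy; uninformative for grouping).
C2 (derived state '1') is shared by A, E, and S — a synapomorphy uniting that clade.
C3 (derived state '1') is unique to E (autapomorphy; uninformative for grouping).
C4 (derived state '0') is shared by A and E — a synapomorphy uniting that clade.
Most parsimonious ingroup topology: ((S,(A,E)),N).
Changes per character on this tree: C1: 1; C2: 1; C3: 1; C4: 1.
Total = 4.

4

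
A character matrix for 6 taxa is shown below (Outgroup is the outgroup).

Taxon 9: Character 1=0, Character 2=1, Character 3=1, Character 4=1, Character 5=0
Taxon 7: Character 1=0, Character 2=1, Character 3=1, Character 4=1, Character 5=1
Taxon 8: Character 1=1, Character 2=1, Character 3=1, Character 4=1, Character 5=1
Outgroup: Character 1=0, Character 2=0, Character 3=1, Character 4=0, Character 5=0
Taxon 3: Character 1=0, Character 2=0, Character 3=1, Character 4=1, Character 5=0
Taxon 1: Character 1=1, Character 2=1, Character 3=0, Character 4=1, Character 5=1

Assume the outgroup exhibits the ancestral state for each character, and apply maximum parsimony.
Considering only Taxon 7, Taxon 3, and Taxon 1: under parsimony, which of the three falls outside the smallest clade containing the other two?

Character polarity is set by the outgroup: the derived state is whichever differs from the outgroup's state, so for Character 3 the derived state is '0', and for the remaining characters it is '1'.
Character 1 (derived state '1') is shared by Taxon 1 and Taxon 8 — a synapomorphy uniting that clade.
Character 2: derived state '1' in Taxon 1, Taxon 7, Taxon 8, and Taxon 9 only — synapomorphy for {Taxon 1, Taxon 7, Taxon 8, Taxon 9}.
Character 3: derived state '0' in Taxon 1 only — an autapomorphy, so it tells us nothing about relationships among taxa.
All ingroup taxa share the derived state '1' for Character 4; it defines the ingroup but does not resolve relationships within it.
Only Taxon 1, Taxon 7, and Taxon 8 show the derived state '1' for Character 5, supporting them as a clade.
Most parsimonious ingroup topology: ((Taxon 9,(Taxon 7,(Taxon 8,Taxon 1))),Taxon 3).
Taxon 7 and Taxon 1 share a more recent common ancestor with each other than either does with Taxon 3, so Taxon 3 is the least closely related of the three.

Taxon 3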